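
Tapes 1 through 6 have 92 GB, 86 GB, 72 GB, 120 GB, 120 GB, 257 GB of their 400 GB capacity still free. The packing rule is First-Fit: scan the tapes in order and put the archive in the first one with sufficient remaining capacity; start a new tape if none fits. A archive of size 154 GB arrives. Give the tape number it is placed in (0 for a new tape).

Tapes with room: tape 6 (257 GB).
The first with room is tape 6.

6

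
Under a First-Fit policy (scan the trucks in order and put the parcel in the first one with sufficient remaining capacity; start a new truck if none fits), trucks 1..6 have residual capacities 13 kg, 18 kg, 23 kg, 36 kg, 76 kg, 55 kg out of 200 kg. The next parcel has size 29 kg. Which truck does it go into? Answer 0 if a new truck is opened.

Trucks with room: truck 4 (36 kg), truck 5 (76 kg), truck 6 (55 kg).
The first with room is truck 4.

4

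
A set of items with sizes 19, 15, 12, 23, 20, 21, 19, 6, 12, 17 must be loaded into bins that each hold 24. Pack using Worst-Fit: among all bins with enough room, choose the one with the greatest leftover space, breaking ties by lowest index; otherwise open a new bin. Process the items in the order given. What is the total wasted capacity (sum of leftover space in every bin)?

bin 1: place 19, 5 left
bin 2: place 15, 9 left
bin 3: place 12, 12 left
bin 4: place 23, 1 left
bin 5: place 20, 4 left
bin 6: place 21, 3 left
bin 7: place 19, 5 left
bin 3: place 6, 6 left
bin 8: place 12, 12 left
bin 9: place 17, 7 left
9 bins × 24 = 216; used 164; unused 52.

52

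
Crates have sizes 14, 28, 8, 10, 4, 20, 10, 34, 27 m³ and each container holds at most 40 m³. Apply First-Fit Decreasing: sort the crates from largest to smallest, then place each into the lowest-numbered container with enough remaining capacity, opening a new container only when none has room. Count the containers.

5

Sorted descending: 34, 28, 27, 20, 14, 10, 10, 8, 4.
Put 34 m³ in container 1; 6 m³ remain.
Put 28 m³ in container 2; 12 m³ remain.
Put 27 m³ in container 3; 13 m³ remain.
Put 20 m³ in container 4; 20 m³ remain.
Put 14 m³ in container 4; 6 m³ remain.
Put 10 m³ in container 2; 2 m³ remain.
Put 10 m³ in container 3; 3 m³ remain.
Put 8 m³ in container 5; 32 m³ remain.
Put 4 m³ in container 1; 2 m³ remain.
Final containers: [34,4] [28,10] [27,10] [20,14] [8].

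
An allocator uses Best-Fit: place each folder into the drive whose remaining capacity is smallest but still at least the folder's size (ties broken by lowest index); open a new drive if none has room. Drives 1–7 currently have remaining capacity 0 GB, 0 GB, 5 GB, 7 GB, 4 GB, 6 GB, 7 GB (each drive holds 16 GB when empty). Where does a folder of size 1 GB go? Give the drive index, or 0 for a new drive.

Drives with room: drive 3 (5 GB), drive 4 (7 GB), drive 5 (4 GB), drive 6 (6 GB), drive 7 (7 GB).
Tightest fit is drive 5 with 4 GB free.

5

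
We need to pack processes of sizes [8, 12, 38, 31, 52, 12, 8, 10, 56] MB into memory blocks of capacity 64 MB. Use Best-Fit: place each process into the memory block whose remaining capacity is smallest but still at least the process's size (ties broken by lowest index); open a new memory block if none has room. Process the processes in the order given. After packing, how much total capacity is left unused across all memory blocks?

29

8 MB → memory block 1 (remaining 56 MB)
12 MB → memory block 1 (remaining 44 MB)
38 MB → memory block 1 (remaining 6 MB)
31 MB → memory block 2 (remaining 33 MB)
52 MB → memory block 3 (remaining 12 MB)
12 MB → memory block 3 (remaining 0 MB)
8 MB → memory block 2 (remaining 25 MB)
10 MB → memory block 2 (remaining 15 MB)
56 MB → memory block 4 (remaining 8 MB)
4 memory blocks × 64 MB = 256 MB; used 227 MB; unused 29 MB.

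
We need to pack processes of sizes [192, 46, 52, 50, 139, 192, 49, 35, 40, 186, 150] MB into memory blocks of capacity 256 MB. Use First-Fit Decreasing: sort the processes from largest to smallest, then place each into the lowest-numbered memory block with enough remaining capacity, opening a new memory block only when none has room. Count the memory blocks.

Sorted descending: 192, 192, 186, 150, 139, 52, 50, 49, 46, 40, 35.
192 MB → memory block 1 (remaining 64 MB)
192 MB → memory block 2 (remaining 64 MB)
186 MB → memory block 3 (remaining 70 MB)
150 MB → memory block 4 (remaining 106 MB)
139 MB → memory block 5 (remaining 117 MB)
52 MB → memory block 1 (remaining 12 MB)
50 MB → memory block 2 (remaining 14 MB)
49 MB → memory block 3 (remaining 21 MB)
46 MB → memory block 4 (remaining 60 MB)
40 MB → memory block 4 (remaining 20 MB)
35 MB → memory block 5 (remaining 82 MB)

5 memory blocks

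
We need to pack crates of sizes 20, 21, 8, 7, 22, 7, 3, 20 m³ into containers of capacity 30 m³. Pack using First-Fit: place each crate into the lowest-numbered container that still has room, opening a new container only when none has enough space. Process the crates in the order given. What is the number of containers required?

4 containers

container 1: place 20 m³, 10 m³ left
container 2: place 21 m³, 9 m³ left
container 1: place 8 m³, 2 m³ left
container 2: place 7 m³, 2 m³ left
container 3: place 22 m³, 8 m³ left
container 3: place 7 m³, 1 m³ left
container 4: place 3 m³, 27 m³ left
container 4: place 20 m³, 7 m³ left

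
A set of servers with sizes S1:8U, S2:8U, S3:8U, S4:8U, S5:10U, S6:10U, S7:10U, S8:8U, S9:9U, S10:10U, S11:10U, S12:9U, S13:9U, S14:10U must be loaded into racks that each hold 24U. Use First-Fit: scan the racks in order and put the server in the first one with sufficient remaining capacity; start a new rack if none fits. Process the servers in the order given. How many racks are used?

7

S1 (8U) → rack 1 (remaining 16U)
S2 (8U) → rack 1 (remaining 8U)
S3 (8U) → rack 1 (remaining 0U)
S4 (8U) → rack 2 (remaining 16U)
S5 (10U) → rack 2 (remaining 6U)
S6 (10U) → rack 3 (remaining 14U)
S7 (10U) → rack 3 (remaining 4U)
S8 (8U) → rack 4 (remaining 16U)
S9 (9U) → rack 4 (remaining 7U)
S10 (10U) → rack 5 (remaining 14U)
S11 (10U) → rack 5 (remaining 4U)
S12 (9U) → rack 6 (remaining 15U)
S13 (9U) → rack 6 (remaining 6U)
S14 (10U) → rack 7 (remaining 14U)
Final racks: [8,8,8] [8,10] [10,10] [8,9] [10,10] [9,9] [10].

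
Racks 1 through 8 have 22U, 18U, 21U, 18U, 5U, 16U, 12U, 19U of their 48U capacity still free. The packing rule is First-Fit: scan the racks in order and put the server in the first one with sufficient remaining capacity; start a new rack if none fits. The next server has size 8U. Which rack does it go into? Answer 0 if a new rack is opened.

Racks with room: rack 1 (22U), rack 2 (18U), rack 3 (21U), rack 4 (18U), rack 6 (16U), rack 7 (12U), rack 8 (19U).
The first with room is rack 1.

1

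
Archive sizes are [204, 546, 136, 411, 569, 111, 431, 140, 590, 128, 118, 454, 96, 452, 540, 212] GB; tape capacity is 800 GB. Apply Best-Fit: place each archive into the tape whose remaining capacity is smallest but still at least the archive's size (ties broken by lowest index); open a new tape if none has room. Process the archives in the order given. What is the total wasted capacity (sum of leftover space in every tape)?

1262

tape 1: place 204 GB, 596 GB left
tape 1: place 546 GB, 50 GB left
tape 2: place 136 GB, 664 GB left
tape 2: place 411 GB, 253 GB left
tape 3: place 569 GB, 231 GB left
tape 3: place 111 GB, 120 GB left
tape 4: place 431 GB, 369 GB left
tape 2: place 140 GB, 113 GB left
tape 5: place 590 GB, 210 GB left
tape 5: place 128 GB, 82 GB left
tape 3: place 118 GB, 2 GB left
tape 6: place 454 GB, 346 GB left
tape 2: place 96 GB, 17 GB left
tape 7: place 452 GB, 348 GB left
tape 8: place 540 GB, 260 GB left
tape 8: place 212 GB, 48 GB left
8 tapes × 800 GB = 6400 GB; used 5138 GB; unused 1262 GB.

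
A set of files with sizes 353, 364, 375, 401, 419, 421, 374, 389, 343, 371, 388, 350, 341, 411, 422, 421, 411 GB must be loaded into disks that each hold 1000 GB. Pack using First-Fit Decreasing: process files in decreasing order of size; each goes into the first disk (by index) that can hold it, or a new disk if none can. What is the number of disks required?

9

Sorted descending: 422, 421, 421, 419, 411, 411, 401, 389, 388, 375, 374, 371, 364, 353, 350, 343, 341.
disk 1: place 422 GB, 578 GB left
disk 1: place 421 GB, 157 GB left
disk 2: place 421 GB, 579 GB left
disk 2: place 419 GB, 160 GB left
disk 3: place 411 GB, 589 GB left
disk 3: place 411 GB, 178 GB left
disk 4: place 401 GB, 599 GB left
disk 4: place 389 GB, 210 GB left
disk 5: place 388 GB, 612 GB left
disk 5: place 375 GB, 237 GB left
disk 6: place 374 GB, 626 GB left
disk 6: place 371 GB, 255 GB left
disk 7: place 364 GB, 636 GB left
disk 7: place 353 GB, 283 GB left
disk 8: place 350 GB, 650 GB left
disk 8: place 343 GB, 307 GB left
disk 9: place 341 GB, 659 GB left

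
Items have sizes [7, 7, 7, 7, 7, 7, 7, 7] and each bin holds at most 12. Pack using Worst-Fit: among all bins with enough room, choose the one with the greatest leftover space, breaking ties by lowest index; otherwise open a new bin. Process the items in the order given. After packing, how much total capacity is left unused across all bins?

40

Put 7 in bin 1; 5 remain.
Put 7 in bin 2; 5 remain.
Put 7 in bin 3; 5 remain.
Put 7 in bin 4; 5 remain.
Put 7 in bin 5; 5 remain.
Put 7 in bin 6; 5 remain.
Put 7 in bin 7; 5 remain.
Put 7 in bin 8; 5 remain.
8 bins × 12 = 96; used 56; unused 40.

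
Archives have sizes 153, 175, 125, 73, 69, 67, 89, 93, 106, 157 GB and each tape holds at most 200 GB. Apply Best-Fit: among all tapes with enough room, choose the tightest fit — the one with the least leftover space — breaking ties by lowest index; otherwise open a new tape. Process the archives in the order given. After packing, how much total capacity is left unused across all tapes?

153 GB → tape 1 (remaining 47 GB)
175 GB → tape 2 (remaining 25 GB)
125 GB → tape 3 (remaining 75 GB)
73 GB → tape 3 (remaining 2 GB)
69 GB → tape 4 (remaining 131 GB)
67 GB → tape 4 (remaining 64 GB)
89 GB → tape 5 (remaining 111 GB)
93 GB → tape 5 (remaining 18 GB)
106 GB → tape 6 (remaining 94 GB)
157 GB → tape 7 (remaining 43 GB)
7 tapes × 200 GB = 1400 GB; used 1107 GB; unused 293 GB.

293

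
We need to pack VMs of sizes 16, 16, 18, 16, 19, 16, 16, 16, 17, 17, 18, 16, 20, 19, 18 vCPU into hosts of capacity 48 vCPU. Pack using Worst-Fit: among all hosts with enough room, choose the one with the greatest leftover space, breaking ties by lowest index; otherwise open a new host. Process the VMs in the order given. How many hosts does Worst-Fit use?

7

host 1: place 16 vCPU, 32 vCPU left
host 1: place 16 vCPU, 16 vCPU left
host 2: place 18 vCPU, 30 vCPU left
host 2: place 16 vCPU, 14 vCPU left
host 3: place 19 vCPU, 29 vCPU left
host 3: place 16 vCPU, 13 vCPU left
host 1: place 16 vCPU, 0 vCPU left
host 4: place 16 vCPU, 32 vCPU left
host 4: place 17 vCPU, 15 vCPU left
host 5: place 17 vCPU, 31 vCPU left
host 5: place 18 vCPU, 13 vCPU left
host 6: place 16 vCPU, 32 vCPU left
host 6: place 20 vCPU, 12 vCPU left
host 7: place 19 vCPU, 29 vCPU left
host 7: place 18 vCPU, 11 vCPU left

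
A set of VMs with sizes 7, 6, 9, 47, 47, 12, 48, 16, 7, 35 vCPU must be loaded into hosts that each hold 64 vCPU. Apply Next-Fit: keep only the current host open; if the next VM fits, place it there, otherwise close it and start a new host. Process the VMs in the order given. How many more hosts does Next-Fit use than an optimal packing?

Next-Fit: [7,6,9] [47] [47,12] [48,16] [7,35] → 5 hosts.
Total size 234 vCPU; any packing needs at least ⌈234/64⌉ = 4 hosts.
An optimal packing achieves that bound: [48,16] [47,12] [47,9,7] [35,7,6] → 4 hosts.
Excess: 5 − 4 = 1.

1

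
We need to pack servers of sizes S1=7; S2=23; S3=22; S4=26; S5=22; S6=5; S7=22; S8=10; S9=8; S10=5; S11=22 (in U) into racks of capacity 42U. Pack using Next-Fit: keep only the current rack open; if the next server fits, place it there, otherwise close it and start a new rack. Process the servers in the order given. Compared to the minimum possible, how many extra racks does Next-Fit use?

Next-Fit: [7,23] [22] [26] [22,5] [22,10,8] [5,22] → 6 racks.
6 servers exceed 21U (half the capacity), and no two of those can share a rack, so at least 6 racks are needed.
So 6 is already optimal.

0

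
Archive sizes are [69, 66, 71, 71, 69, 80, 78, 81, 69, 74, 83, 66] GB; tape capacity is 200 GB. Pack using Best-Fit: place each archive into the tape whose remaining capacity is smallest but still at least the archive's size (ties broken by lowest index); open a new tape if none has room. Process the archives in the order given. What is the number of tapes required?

6 tapes

tape 1: place 69 GB, 131 GB left
tape 1: place 66 GB, 65 GB left
tape 2: place 71 GB, 129 GB left
tape 2: place 71 GB, 58 GB left
tape 3: place 69 GB, 131 GB left
tape 3: place 80 GB, 51 GB left
tape 4: place 78 GB, 122 GB left
tape 4: place 81 GB, 41 GB left
tape 5: place 69 GB, 131 GB left
tape 5: place 74 GB, 57 GB left
tape 6: place 83 GB, 117 GB left
tape 6: place 66 GB, 51 GB left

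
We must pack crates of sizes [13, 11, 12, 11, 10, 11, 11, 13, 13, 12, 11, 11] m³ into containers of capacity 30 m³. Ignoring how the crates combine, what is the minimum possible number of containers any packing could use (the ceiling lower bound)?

Total size = 13 + 11 + 12 + 11 + 10 + 11 + 11 + 13 + 13 + 12 + 11 + 11 = 139 m³.
⌈139 / 30⌉ = 5.

5 containers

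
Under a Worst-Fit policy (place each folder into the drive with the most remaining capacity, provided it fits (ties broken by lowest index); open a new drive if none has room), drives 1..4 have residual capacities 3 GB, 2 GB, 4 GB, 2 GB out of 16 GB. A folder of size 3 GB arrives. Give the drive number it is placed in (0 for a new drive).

Drives with room: drive 1 (3 GB), drive 3 (4 GB).
Most room is drive 3 with 4 GB free.

3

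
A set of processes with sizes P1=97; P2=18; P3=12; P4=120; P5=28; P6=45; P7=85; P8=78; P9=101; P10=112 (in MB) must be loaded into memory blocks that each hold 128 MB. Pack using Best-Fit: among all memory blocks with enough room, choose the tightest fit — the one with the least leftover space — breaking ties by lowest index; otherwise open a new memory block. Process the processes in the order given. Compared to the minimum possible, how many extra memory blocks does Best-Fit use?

1

Best-Fit: [97,18,12] [120] [28,45] [85] [78] [101] [112] → 7 memory blocks.
Total size 696 MB; any packing needs at least ⌈696/128⌉ = 6 memory blocks.
An optimal packing achieves that bound: [120] [112,12] [101,18] [97,28] [85] [78,45] → 6 memory blocks.
Excess: 7 − 6 = 1.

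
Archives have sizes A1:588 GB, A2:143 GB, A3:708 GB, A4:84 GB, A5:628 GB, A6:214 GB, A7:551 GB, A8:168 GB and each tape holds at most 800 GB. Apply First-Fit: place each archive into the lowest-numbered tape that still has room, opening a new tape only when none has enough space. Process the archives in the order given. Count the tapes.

4 tapes

tape 1: place A1 (588 GB), 212 GB left
tape 1: place A2 (143 GB), 69 GB left
tape 2: place A3 (708 GB), 92 GB left
tape 2: place A4 (84 GB), 8 GB left
tape 3: place A5 (628 GB), 172 GB left
tape 4: place A6 (214 GB), 586 GB left
tape 4: place A7 (551 GB), 35 GB left
tape 3: place A8 (168 GB), 4 GB left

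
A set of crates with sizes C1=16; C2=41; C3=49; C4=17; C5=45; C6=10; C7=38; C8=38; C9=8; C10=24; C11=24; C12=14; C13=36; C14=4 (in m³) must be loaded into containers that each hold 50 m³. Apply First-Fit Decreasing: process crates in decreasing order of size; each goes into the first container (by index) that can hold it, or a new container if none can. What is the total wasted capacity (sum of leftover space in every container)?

36

Sorted descending: 49, 45, 41, 38, 38, 36, 24, 24, 17, 16, 14, 10, 8, 4.
container 1: place 49 m³, 1 m³ left
container 2: place 45 m³, 5 m³ left
container 3: place 41 m³, 9 m³ left
container 4: place 38 m³, 12 m³ left
container 5: place 38 m³, 12 m³ left
container 6: place 36 m³, 14 m³ left
container 7: place 24 m³, 26 m³ left
container 7: place 24 m³, 2 m³ left
container 8: place 17 m³, 33 m³ left
container 8: place 16 m³, 17 m³ left
container 6: place 14 m³, 0 m³ left
container 4: place 10 m³, 2 m³ left
container 3: place 8 m³, 1 m³ left
container 2: place 4 m³, 1 m³ left
8 containers × 50 m³ = 400 m³; used 364 m³; unused 36 m³.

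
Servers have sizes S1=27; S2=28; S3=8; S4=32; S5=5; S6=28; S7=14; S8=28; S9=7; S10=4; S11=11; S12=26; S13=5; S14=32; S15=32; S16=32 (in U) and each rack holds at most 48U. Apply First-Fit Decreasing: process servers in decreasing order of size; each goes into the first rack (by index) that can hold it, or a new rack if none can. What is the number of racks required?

Sorted descending: 32, 32, 32, 32, 28, 28, 28, 27, 26, 14, 11, 8, 7, 5, 5, 4.
Put 32U in rack 1; 16U remain.
Put 32U in rack 2; 16U remain.
Put 32U in rack 3; 16U remain.
Put 32U in rack 4; 16U remain.
Put 28U in rack 5; 20U remain.
Put 28U in rack 6; 20U remain.
Put 28U in rack 7; 20U remain.
Put 27U in rack 8; 21U remain.
Put 26U in rack 9; 22U remain.
Put 14U in rack 1; 2U remain.
Put 11U in rack 2; 5U remain.
Put 8U in rack 3; 8U remain.
Put 7U in rack 3; 1U remain.
Put 5U in rack 2; 0U remain.
Put 5U in rack 4; 11U remain.
Put 4U in rack 4; 7U remain.
Final racks: [32,14] [32,11,5] [32,8,7] [32,5,4] [28] [28] [28] [27] [26].

9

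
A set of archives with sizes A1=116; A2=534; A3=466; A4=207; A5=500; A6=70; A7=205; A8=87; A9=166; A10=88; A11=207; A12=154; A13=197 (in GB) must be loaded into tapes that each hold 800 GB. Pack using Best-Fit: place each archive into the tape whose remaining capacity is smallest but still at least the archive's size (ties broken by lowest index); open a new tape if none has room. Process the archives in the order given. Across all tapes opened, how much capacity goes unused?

tape 1: place A1 (116 GB), 684 GB left
tape 1: place A2 (534 GB), 150 GB left
tape 2: place A3 (466 GB), 334 GB left
tape 2: place A4 (207 GB), 127 GB left
tape 3: place A5 (500 GB), 300 GB left
tape 2: place A6 (70 GB), 57 GB left
tape 3: place A7 (205 GB), 95 GB left
tape 3: place A8 (87 GB), 8 GB left
tape 4: place A9 (166 GB), 634 GB left
tape 1: place A10 (88 GB), 62 GB left
tape 4: place A11 (207 GB), 427 GB left
tape 4: place A12 (154 GB), 273 GB left
tape 4: place A13 (197 GB), 76 GB left
4 tapes × 800 GB = 3200 GB; used 2997 GB; unused 203 GB.

203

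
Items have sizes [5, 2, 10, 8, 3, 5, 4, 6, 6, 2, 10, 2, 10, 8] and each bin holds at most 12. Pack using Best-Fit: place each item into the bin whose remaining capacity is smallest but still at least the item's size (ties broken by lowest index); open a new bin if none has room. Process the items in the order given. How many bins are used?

bin 1: place 5, 7 left
bin 1: place 2, 5 left
bin 2: place 10, 2 left
bin 3: place 8, 4 left
bin 3: place 3, 1 left
bin 1: place 5, 0 left
bin 4: place 4, 8 left
bin 4: place 6, 2 left
bin 5: place 6, 6 left
bin 2: place 2, 0 left
bin 6: place 10, 2 left
bin 4: place 2, 0 left
bin 7: place 10, 2 left
bin 8: place 8, 4 left
Final bins: [5,2,5] [10,2] [8,3] [4,6,2] [6] [10] [10] [8].

8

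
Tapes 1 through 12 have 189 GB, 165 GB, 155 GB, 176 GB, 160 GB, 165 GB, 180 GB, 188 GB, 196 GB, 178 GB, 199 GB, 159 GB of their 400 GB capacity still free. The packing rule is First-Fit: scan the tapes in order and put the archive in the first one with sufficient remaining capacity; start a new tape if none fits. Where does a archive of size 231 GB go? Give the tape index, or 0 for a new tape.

0

No tape has ≥ 231 GB free, so a new tape is opened.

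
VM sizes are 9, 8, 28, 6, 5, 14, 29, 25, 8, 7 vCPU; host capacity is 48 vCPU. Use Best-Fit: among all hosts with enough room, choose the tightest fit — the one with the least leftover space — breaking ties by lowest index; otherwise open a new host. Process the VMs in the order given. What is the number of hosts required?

Put 9 vCPU in host 1; 39 vCPU remain.
Put 8 vCPU in host 1; 31 vCPU remain.
Put 28 vCPU in host 1; 3 vCPU remain.
Put 6 vCPU in host 2; 42 vCPU remain.
Put 5 vCPU in host 2; 37 vCPU remain.
Put 14 vCPU in host 2; 23 vCPU remain.
Put 29 vCPU in host 3; 19 vCPU remain.
Put 25 vCPU in host 4; 23 vCPU remain.
Put 8 vCPU in host 3; 11 vCPU remain.
Put 7 vCPU in host 3; 4 vCPU remain.

4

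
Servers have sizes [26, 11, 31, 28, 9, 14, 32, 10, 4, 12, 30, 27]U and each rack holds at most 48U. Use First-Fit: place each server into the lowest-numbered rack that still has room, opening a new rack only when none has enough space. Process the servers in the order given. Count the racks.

6

26U → rack 1 (remaining 22U)
11U → rack 1 (remaining 11U)
31U → rack 2 (remaining 17U)
28U → rack 3 (remaining 20U)
9U → rack 1 (remaining 2U)
14U → rack 2 (remaining 3U)
32U → rack 4 (remaining 16U)
10U → rack 3 (remaining 10U)
4U → rack 3 (remaining 6U)
12U → rack 4 (remaining 4U)
30U → rack 5 (remaining 18U)
27U → rack 6 (remaining 21U)
Final racks: [26,11,9] [31,14] [28,10,4] [32,12] [30] [27].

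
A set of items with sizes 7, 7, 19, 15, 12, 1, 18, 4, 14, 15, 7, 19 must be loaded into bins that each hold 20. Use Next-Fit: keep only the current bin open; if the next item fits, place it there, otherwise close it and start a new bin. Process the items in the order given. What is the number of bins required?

Put 7 in bin 1; 13 remain.
Put 7 in bin 1; 6 remain.
Put 19 in bin 2; 1 remain.
Put 15 in bin 3; 5 remain.
Put 12 in bin 4; 8 remain.
Put 1 in bin 4; 7 remain.
Put 18 in bin 5; 2 remain.
Put 4 in bin 6; 16 remain.
Put 14 in bin 6; 2 remain.
Put 15 in bin 7; 5 remain.
Put 7 in bin 8; 13 remain.
Put 19 in bin 9; 1 remain.
Final bins: [7,7] [19] [15] [12,1] [18] [4,14] [15] [7] [19].

9 bins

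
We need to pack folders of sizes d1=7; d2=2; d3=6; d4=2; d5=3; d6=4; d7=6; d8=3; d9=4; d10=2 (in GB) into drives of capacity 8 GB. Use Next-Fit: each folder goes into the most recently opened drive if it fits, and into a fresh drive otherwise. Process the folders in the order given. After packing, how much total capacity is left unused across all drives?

Put d1 (7 GB) in drive 1; 1 GB remain.
Put d2 (2 GB) in drive 2; 6 GB remain.
Put d3 (6 GB) in drive 2; 0 GB remain.
Put d4 (2 GB) in drive 3; 6 GB remain.
Put d5 (3 GB) in drive 3; 3 GB remain.
Put d6 (4 GB) in drive 4; 4 GB remain.
Put d7 (6 GB) in drive 5; 2 GB remain.
Put d8 (3 GB) in drive 6; 5 GB remain.
Put d9 (4 GB) in drive 6; 1 GB remain.
Put d10 (2 GB) in drive 7; 6 GB remain.
7 drives × 8 GB = 56 GB; used 39 GB; unused 17 GB.

17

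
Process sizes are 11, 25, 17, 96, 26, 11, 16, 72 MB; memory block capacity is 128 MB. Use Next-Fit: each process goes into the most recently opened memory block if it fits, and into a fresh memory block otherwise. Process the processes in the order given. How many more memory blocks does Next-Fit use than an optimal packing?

0

Next-Fit: [11,25,17] [96,26] [11,16,72] → 3 memory blocks.
Total size 274 MB; any packing needs at least ⌈274/128⌉ = 3 memory blocks.
So 3 is already optimal.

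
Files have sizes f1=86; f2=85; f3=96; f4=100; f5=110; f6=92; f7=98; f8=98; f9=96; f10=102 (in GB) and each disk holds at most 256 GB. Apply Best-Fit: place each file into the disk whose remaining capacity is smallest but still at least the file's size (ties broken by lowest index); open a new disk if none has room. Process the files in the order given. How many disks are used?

5

Put f1 (86 GB) in disk 1; 170 GB remain.
Put f2 (85 GB) in disk 1; 85 GB remain.
Put f3 (96 GB) in disk 2; 160 GB remain.
Put f4 (100 GB) in disk 2; 60 GB remain.
Put f5 (110 GB) in disk 3; 146 GB remain.
Put f6 (92 GB) in disk 3; 54 GB remain.
Put f7 (98 GB) in disk 4; 158 GB remain.
Put f8 (98 GB) in disk 4; 60 GB remain.
Put f9 (96 GB) in disk 5; 160 GB remain.
Put f10 (102 GB) in disk 5; 58 GB remain.
Final disks: [86,85] [96,100] [110,92] [98,98] [96,102].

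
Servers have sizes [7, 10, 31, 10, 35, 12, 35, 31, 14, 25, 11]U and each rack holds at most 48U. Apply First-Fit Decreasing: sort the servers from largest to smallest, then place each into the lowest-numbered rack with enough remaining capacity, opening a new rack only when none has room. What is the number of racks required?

Sorted descending: 35, 35, 31, 31, 25, 14, 12, 11, 10, 10, 7.
Put 35U in rack 1; 13U remain.
Put 35U in rack 2; 13U remain.
Put 31U in rack 3; 17U remain.
Put 31U in rack 4; 17U remain.
Put 25U in rack 5; 23U remain.
Put 14U in rack 3; 3U remain.
Put 12U in rack 1; 1U remain.
Put 11U in rack 2; 2U remain.
Put 10U in rack 4; 7U remain.
Put 10U in rack 5; 13U remain.
Put 7U in rack 4; 0U remain.
Final racks: [35,12] [35,11] [31,14] [31,10,7] [25,10].

5 racks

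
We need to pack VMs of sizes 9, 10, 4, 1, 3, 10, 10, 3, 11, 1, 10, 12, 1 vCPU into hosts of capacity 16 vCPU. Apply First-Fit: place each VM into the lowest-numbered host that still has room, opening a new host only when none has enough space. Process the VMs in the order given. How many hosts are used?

Put 9 vCPU in host 1; 7 vCPU remain.
Put 10 vCPU in host 2; 6 vCPU remain.
Put 4 vCPU in host 1; 3 vCPU remain.
Put 1 vCPU in host 1; 2 vCPU remain.
Put 3 vCPU in host 2; 3 vCPU remain.
Put 10 vCPU in host 3; 6 vCPU remain.
Put 10 vCPU in host 4; 6 vCPU remain.
Put 3 vCPU in host 2; 0 vCPU remain.
Put 11 vCPU in host 5; 5 vCPU remain.
Put 1 vCPU in host 1; 1 vCPU remain.
Put 10 vCPU in host 6; 6 vCPU remain.
Put 12 vCPU in host 7; 4 vCPU remain.
Put 1 vCPU in host 1; 0 vCPU remain.

7 hosts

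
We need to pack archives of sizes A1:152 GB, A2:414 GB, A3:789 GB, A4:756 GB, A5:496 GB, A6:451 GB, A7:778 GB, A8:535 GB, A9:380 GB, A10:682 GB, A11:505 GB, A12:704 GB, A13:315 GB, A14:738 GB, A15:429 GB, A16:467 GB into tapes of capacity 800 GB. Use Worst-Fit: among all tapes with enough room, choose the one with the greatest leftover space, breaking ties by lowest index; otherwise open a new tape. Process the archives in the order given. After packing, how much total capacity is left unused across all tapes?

Put A1 (152 GB) in tape 1; 648 GB remain.
Put A2 (414 GB) in tape 1; 234 GB remain.
Put A3 (789 GB) in tape 2; 11 GB remain.
Put A4 (756 GB) in tape 3; 44 GB remain.
Put A5 (496 GB) in tape 4; 304 GB remain.
Put A6 (451 GB) in tape 5; 349 GB remain.
Put A7 (778 GB) in tape 6; 22 GB remain.
Put A8 (535 GB) in tape 7; 265 GB remain.
Put A9 (380 GB) in tape 8; 420 GB remain.
Put A10 (682 GB) in tape 9; 118 GB remain.
Put A11 (505 GB) in tape 10; 295 GB remain.
Put A12 (704 GB) in tape 11; 96 GB remain.
Put A13 (315 GB) in tape 8; 105 GB remain.
Put A14 (738 GB) in tape 12; 62 GB remain.
Put A15 (429 GB) in tape 13; 371 GB remain.
Put A16 (467 GB) in tape 14; 333 GB remain.
14 tapes × 800 GB = 11200 GB; used 8591 GB; unused 2609 GB.

2609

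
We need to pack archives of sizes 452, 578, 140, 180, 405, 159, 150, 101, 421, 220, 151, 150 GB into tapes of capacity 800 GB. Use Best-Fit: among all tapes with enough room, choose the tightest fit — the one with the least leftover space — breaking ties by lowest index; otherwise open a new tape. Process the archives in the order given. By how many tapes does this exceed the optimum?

Best-Fit: [452,180,159] [578,140] [405,150,101] [421,220,151] [150] → 5 tapes.
Total size 3107 GB; any packing needs at least ⌈3107/800⌉ = 4 tapes.
An optimal packing achieves that bound: [578,220] [452,180,159] [421,151,150] [405,150,140,101] → 4 tapes.
Excess: 5 − 4 = 1.

1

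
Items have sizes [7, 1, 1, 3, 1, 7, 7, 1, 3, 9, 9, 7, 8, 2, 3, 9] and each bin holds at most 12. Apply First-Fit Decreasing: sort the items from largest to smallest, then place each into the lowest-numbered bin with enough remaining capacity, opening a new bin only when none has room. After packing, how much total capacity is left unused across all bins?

18

Sorted descending: 9, 9, 9, 8, 7, 7, 7, 7, 3, 3, 3, 2, 1, 1, 1, 1.
9 → bin 1 (remaining 3)
9 → bin 2 (remaining 3)
9 → bin 3 (remaining 3)
8 → bin 4 (remaining 4)
7 → bin 5 (remaining 5)
7 → bin 6 (remaining 5)
7 → bin 7 (remaining 5)
7 → bin 8 (remaining 5)
3 → bin 1 (remaining 0)
3 → bin 2 (remaining 0)
3 → bin 3 (remaining 0)
2 → bin 4 (remaining 2)
1 → bin 4 (remaining 1)
1 → bin 4 (remaining 0)
1 → bin 5 (remaining 4)
1 → bin 5 (remaining 3)
8 bins × 12 = 96; used 78; unused 18.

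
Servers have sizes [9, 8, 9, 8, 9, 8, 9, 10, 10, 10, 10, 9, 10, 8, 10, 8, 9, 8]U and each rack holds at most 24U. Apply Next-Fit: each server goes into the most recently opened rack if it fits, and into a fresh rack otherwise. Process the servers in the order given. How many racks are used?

9 racks

Put 9U in rack 1; 15U remain.
Put 8U in rack 1; 7U remain.
Put 9U in rack 2; 15U remain.
Put 8U in rack 2; 7U remain.
Put 9U in rack 3; 15U remain.
Put 8U in rack 3; 7U remain.
Put 9U in rack 4; 15U remain.
Put 10U in rack 4; 5U remain.
Put 10U in rack 5; 14U remain.
Put 10U in rack 5; 4U remain.
Put 10U in rack 6; 14U remain.
Put 9U in rack 6; 5U remain.
Put 10U in rack 7; 14U remain.
Put 8U in rack 7; 6U remain.
Put 10U in rack 8; 14U remain.
Put 8U in rack 8; 6U remain.
Put 9U in rack 9; 15U remain.
Put 8U in rack 9; 7U remain.
Final racks: [9,8] [9,8] [9,8] [9,10] [10,10] [10,9] [10,8] [10,8] [9,8].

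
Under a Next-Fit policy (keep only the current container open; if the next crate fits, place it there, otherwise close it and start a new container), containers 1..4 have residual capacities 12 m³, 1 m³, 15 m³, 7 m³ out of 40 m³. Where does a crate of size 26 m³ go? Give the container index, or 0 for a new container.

Next-Fit only looks at container 4, which has 7 m³ free.
26 m³ does not fit, so a new container is opened.

0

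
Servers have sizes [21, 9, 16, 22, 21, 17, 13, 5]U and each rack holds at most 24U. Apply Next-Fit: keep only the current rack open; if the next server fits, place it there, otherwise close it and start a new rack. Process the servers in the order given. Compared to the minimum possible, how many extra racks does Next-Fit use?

Next-Fit: [21] [9] [16] [22] [21] [17] [13,5] → 7 racks.
Total size 124U; any packing needs at least ⌈124/24⌉ = 6 racks.
An optimal packing achieves that bound: [22] [21] [21] [17,5] [16] [13,9] → 6 racks.
Excess: 7 − 6 = 1.

1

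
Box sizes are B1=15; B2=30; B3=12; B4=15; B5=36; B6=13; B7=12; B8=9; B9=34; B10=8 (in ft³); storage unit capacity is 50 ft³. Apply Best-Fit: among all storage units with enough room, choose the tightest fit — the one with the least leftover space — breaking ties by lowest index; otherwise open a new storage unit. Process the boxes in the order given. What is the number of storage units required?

4 storage units

storage unit 1: place B1 (15 ft³), 35 ft³ left
storage unit 1: place B2 (30 ft³), 5 ft³ left
storage unit 2: place B3 (12 ft³), 38 ft³ left
storage unit 2: place B4 (15 ft³), 23 ft³ left
storage unit 3: place B5 (36 ft³), 14 ft³ left
storage unit 3: place B6 (13 ft³), 1 ft³ left
storage unit 2: place B7 (12 ft³), 11 ft³ left
storage unit 2: place B8 (9 ft³), 2 ft³ left
storage unit 4: place B9 (34 ft³), 16 ft³ left
storage unit 4: place B10 (8 ft³), 8 ft³ left
Final storage units: [15,30] [12,15,12,9] [36,13] [34,8].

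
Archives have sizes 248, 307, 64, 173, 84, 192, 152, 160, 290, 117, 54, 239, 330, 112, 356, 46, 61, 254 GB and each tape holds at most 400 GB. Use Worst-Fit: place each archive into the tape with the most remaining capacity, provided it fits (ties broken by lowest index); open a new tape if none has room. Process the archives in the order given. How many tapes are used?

Put 248 GB in tape 1; 152 GB remain.
Put 307 GB in tape 2; 93 GB remain.
Put 64 GB in tape 1; 88 GB remain.
Put 173 GB in tape 3; 227 GB remain.
Put 84 GB in tape 3; 143 GB remain.
Put 192 GB in tape 4; 208 GB remain.
Put 152 GB in tape 4; 56 GB remain.
Put 160 GB in tape 5; 240 GB remain.
Put 290 GB in tape 6; 110 GB remain.
Put 117 GB in tape 5; 123 GB remain.
Put 54 GB in tape 3; 89 GB remain.
Put 239 GB in tape 7; 161 GB remain.
Put 330 GB in tape 8; 70 GB remain.
Put 112 GB in tape 7; 49 GB remain.
Put 356 GB in tape 9; 44 GB remain.
Put 46 GB in tape 5; 77 GB remain.
Put 61 GB in tape 6; 49 GB remain.
Put 254 GB in tape 10; 146 GB remain.
Final tapes: [248,64] [307] [173,84,54] [192,152] [160,117,46] [290,61] [239,112] [330] [356] [254].

10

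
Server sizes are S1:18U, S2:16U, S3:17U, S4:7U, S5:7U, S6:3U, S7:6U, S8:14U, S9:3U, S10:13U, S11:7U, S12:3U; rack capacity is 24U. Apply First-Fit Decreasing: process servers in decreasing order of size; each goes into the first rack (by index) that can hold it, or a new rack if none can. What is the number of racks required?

Sorted descending: 18, 17, 16, 14, 13, 7, 7, 7, 6, 3, 3, 3.
18U → rack 1 (remaining 6U)
17U → rack 2 (remaining 7U)
16U → rack 3 (remaining 8U)
14U → rack 4 (remaining 10U)
13U → rack 5 (remaining 11U)
7U → rack 2 (remaining 0U)
7U → rack 3 (remaining 1U)
7U → rack 4 (remaining 3U)
6U → rack 1 (remaining 0U)
3U → rack 4 (remaining 0U)
3U → rack 5 (remaining 8U)
3U → rack 5 (remaining 5U)

5 racks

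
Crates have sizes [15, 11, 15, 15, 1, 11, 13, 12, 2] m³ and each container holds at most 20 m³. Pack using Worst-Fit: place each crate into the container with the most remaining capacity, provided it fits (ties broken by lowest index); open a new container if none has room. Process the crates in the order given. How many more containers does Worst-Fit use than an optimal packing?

Worst-Fit: [15] [11,1] [15] [15] [11,2] [13] [12] → 7 containers.
7 crates exceed 10 m³ (half the capacity), and no two of those can share a container, so at least 7 containers are needed.
So 7 is already optimal.

0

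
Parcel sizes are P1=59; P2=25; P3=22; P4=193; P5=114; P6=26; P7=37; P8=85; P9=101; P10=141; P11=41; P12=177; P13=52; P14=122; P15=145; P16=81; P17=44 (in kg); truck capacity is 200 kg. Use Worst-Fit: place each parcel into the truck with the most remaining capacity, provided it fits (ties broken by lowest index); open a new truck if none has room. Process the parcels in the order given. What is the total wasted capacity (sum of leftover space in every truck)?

truck 1: place P1 (59 kg), 141 kg left
truck 1: place P2 (25 kg), 116 kg left
truck 1: place P3 (22 kg), 94 kg left
truck 2: place P4 (193 kg), 7 kg left
truck 3: place P5 (114 kg), 86 kg left
truck 1: place P6 (26 kg), 68 kg left
truck 3: place P7 (37 kg), 49 kg left
truck 4: place P8 (85 kg), 115 kg left
truck 4: place P9 (101 kg), 14 kg left
truck 5: place P10 (141 kg), 59 kg left
truck 1: place P11 (41 kg), 27 kg left
truck 6: place P12 (177 kg), 23 kg left
truck 5: place P13 (52 kg), 7 kg left
truck 7: place P14 (122 kg), 78 kg left
truck 8: place P15 (145 kg), 55 kg left
truck 9: place P16 (81 kg), 119 kg left
truck 9: place P17 (44 kg), 75 kg left
9 trucks × 200 kg = 1800 kg; used 1465 kg; unused 335 kg.

335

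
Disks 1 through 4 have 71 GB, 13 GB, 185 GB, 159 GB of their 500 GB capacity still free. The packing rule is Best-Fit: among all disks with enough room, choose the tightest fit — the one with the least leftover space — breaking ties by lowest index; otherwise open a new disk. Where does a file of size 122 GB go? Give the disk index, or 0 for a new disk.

Disks with room: disk 3 (185 GB), disk 4 (159 GB).
Tightest fit is disk 4 with 159 GB free.

4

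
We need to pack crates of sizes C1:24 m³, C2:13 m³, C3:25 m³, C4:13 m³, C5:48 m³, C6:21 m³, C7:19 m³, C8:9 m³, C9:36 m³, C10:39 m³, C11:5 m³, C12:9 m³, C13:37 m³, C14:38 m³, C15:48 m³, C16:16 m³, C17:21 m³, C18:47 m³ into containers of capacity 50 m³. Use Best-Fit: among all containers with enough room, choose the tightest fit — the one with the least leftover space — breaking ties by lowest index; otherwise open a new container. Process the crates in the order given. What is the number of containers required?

Put C1 (24 m³) in container 1; 26 m³ remain.
Put C2 (13 m³) in container 1; 13 m³ remain.
Put C3 (25 m³) in container 2; 25 m³ remain.
Put C4 (13 m³) in container 1; 0 m³ remain.
Put C5 (48 m³) in container 3; 2 m³ remain.
Put C6 (21 m³) in container 2; 4 m³ remain.
Put C7 (19 m³) in container 4; 31 m³ remain.
Put C8 (9 m³) in container 4; 22 m³ remain.
Put C9 (36 m³) in container 5; 14 m³ remain.
Put C10 (39 m³) in container 6; 11 m³ remain.
Put C11 (5 m³) in container 6; 6 m³ remain.
Put C12 (9 m³) in container 5; 5 m³ remain.
Put C13 (37 m³) in container 7; 13 m³ remain.
Put C14 (38 m³) in container 8; 12 m³ remain.
Put C15 (48 m³) in container 9; 2 m³ remain.
Put C16 (16 m³) in container 4; 6 m³ remain.
Put C17 (21 m³) in container 10; 29 m³ remain.
Put C18 (47 m³) in container 11; 3 m³ remain.

11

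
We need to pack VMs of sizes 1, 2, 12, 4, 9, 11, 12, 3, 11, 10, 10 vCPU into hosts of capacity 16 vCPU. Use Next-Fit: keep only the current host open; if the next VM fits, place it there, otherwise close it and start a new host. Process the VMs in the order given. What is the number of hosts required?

1 vCPU → host 1 (remaining 15 vCPU)
2 vCPU → host 1 (remaining 13 vCPU)
12 vCPU → host 1 (remaining 1 vCPU)
4 vCPU → host 2 (remaining 12 vCPU)
9 vCPU → host 2 (remaining 3 vCPU)
11 vCPU → host 3 (remaining 5 vCPU)
12 vCPU → host 4 (remaining 4 vCPU)
3 vCPU → host 4 (remaining 1 vCPU)
11 vCPU → host 5 (remaining 5 vCPU)
10 vCPU → host 6 (remaining 6 vCPU)
10 vCPU → host 7 (remaining 6 vCPU)
Final hosts: [1,2,12] [4,9] [11] [12,3] [11] [10] [10].

7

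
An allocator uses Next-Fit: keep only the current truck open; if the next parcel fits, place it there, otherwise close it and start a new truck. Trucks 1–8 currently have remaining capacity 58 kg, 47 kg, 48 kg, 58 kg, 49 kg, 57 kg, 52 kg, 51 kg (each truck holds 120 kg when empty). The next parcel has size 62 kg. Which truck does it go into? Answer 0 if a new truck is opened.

Next-Fit only looks at truck 8, which has 51 kg free.
62 kg does not fit, so a new truck is opened.

0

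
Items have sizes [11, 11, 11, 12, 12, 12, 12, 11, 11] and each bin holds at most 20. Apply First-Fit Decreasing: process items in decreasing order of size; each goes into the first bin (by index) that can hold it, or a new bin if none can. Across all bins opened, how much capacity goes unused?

77

Sorted descending: 12, 12, 12, 12, 11, 11, 11, 11, 11.
bin 1: place 12, 8 left
bin 2: place 12, 8 left
bin 3: place 12, 8 left
bin 4: place 12, 8 left
bin 5: place 11, 9 left
bin 6: place 11, 9 left
bin 7: place 11, 9 left
bin 8: place 11, 9 left
bin 9: place 11, 9 left
9 bins × 20 = 180; used 103; unused 77.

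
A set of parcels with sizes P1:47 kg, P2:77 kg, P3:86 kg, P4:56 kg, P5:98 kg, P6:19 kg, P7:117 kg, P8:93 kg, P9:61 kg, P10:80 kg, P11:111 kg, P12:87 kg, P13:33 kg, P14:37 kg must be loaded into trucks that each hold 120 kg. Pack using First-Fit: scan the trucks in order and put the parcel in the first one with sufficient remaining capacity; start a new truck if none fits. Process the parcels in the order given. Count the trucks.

10

Put P1 (47 kg) in truck 1; 73 kg remain.
Put P2 (77 kg) in truck 2; 43 kg remain.
Put P3 (86 kg) in truck 3; 34 kg remain.
Put P4 (56 kg) in truck 1; 17 kg remain.
Put P5 (98 kg) in truck 4; 22 kg remain.
Put P6 (19 kg) in truck 2; 24 kg remain.
Put P7 (117 kg) in truck 5; 3 kg remain.
Put P8 (93 kg) in truck 6; 27 kg remain.
Put P9 (61 kg) in truck 7; 59 kg remain.
Put P10 (80 kg) in truck 8; 40 kg remain.
Put P11 (111 kg) in truck 9; 9 kg remain.
Put P12 (87 kg) in truck 10; 33 kg remain.
Put P13 (33 kg) in truck 3; 1 kg remain.
Put P14 (37 kg) in truck 7; 22 kg remain.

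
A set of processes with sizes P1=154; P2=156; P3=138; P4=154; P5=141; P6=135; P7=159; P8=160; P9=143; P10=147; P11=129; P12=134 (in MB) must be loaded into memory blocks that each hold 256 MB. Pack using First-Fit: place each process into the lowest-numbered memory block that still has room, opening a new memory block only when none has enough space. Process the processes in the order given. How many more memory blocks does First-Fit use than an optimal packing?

0

First-Fit: [154] [156] [138] [154] [141] [135] [159] [160] [143] [147] [129] [134] → 12 memory blocks.
12 processes exceed 128 MB (half the capacity), and no two of those can share a memory block, so at least 12 memory blocks are needed.
So 12 is already optimal.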